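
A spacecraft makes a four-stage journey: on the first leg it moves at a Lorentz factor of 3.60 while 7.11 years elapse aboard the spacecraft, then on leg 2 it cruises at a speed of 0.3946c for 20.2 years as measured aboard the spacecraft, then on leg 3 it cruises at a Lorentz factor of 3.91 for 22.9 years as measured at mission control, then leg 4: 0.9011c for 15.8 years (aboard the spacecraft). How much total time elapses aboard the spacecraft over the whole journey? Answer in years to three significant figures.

Leg 1: 7.11 years is already measured aboard the spacecraft.
Leg 2: 20.2 years is already measured aboard the spacecraft.
Leg 3: γ = 3.91; τ_3 = 22.9/3.910 = 5.857 years.
Leg 4: 15.8 years is already measured aboard the spacecraft.
Total: 7.110 + 20.20 + 5.857 + 15.80 years.

τ = 49.0 years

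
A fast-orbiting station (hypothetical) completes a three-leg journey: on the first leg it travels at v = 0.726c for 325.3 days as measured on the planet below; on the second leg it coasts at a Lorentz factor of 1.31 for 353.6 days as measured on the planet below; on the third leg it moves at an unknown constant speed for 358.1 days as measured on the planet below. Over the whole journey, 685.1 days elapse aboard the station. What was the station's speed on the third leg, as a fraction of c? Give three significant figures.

β = 0.845

Leg 1: γ = 1/√(1 − 0.726²) = 1/√0.4729 = 1.454; τ_1 = 325.3/1.454 = 223.7 days.
Leg 2: γ = 1.31; τ_2 = 353.6/1.310 = 269.9 days.
Leg 3: speed unknown; τ_3 = 358.1/γ_3.
Total proper time: 223.7 + 269.9 + τ_3 = 685.1, so τ_3 = 685.1 − 493.6 = 191.5 days.
γ_3 = 358.1/191.5 = 1.870; β = √(1 − 1/γ²) = √0.7141.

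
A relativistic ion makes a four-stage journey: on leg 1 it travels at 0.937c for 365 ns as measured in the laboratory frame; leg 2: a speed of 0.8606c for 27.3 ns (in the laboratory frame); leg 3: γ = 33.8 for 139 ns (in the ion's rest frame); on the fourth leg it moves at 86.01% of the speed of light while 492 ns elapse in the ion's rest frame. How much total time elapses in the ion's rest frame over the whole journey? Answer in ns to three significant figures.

τ = 772 ns

Leg 1: γ = 1/√(1 − 0.937²) = 1/√0.1220 = 2.863; τ_1 = 365/2.863 = 127.5 ns.
Leg 2: γ = 1/√(1 − 0.8606²) = 1/√0.2594 = 1.964; τ_2 = 27.3/1.964 = 13.90 ns.
Leg 3: 139 ns is already measured in the ion's rest frame.
Leg 4: 492 ns is already measured in the ion's rest frame.
Total: 127.5 + 13.90 + 139.0 + 492.0 ns.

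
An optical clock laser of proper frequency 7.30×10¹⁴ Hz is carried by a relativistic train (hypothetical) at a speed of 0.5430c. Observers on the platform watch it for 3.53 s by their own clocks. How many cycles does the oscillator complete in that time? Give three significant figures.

γ = 1/√(1 − 0.5430²) = 1/√0.7052 = 1.191
During 3.53 s of lab time, the oscillator's proper time advances by τ = Δt/γ = 3.53/1.191 = 2.964 s = 2.964×10⁰ s.
N = f × τ = 7.30×10¹⁴ × 2.964×10⁰ = 2.164×10¹⁵.

N = 2.16×10¹⁵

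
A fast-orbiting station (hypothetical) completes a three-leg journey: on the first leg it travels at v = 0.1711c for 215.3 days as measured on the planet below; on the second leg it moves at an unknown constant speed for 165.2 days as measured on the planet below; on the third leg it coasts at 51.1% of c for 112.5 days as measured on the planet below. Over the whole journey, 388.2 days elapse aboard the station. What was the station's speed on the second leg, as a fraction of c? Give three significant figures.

β = 0.877

Leg 1: γ = 1/√(1 − 0.1711²) = 1/√0.9707 = 1.015; τ_1 = 215.3/1.015 = 212.1 days.
Leg 2: speed unknown; τ_2 = 165.2/γ_2.
Leg 3: β = 0.511; γ = 1/√(1 − 0.511²) = 1/√0.7389 = 1.163; τ_3 = 112.5/1.163 = 96.70 days.
Total proper time: 212.1 + τ_2 + 96.70 = 388.2, so τ_2 = 388.2 − 308.8 = 79.37 days.
γ_2 = 165.2/79.37 = 2.081; β = √(1 − 1/γ²) = √0.7692.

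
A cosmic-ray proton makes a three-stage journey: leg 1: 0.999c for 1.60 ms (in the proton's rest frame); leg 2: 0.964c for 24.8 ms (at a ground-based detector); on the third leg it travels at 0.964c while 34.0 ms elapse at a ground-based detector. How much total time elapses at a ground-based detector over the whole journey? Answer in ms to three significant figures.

Leg 1: γ = 1/√(1 − 0.999²) = 1/√0.001999 = 22.37; Δt_1 = 22.37 × 1.60 = 35.79 ms.
Leg 2: 24.8 ms is already measured at a ground-based detector.
Leg 3: 34.0 ms is already measured at a ground-based detector.
Total: 35.79 + 24.80 + 34.00 ms.

Δt = 94.6 ms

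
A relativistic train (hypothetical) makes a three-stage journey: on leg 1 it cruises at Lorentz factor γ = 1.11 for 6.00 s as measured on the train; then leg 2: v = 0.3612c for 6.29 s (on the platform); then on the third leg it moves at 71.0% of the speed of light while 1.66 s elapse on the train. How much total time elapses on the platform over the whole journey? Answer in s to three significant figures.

Δt = 15.3 s

Leg 1: γ = 1.11; Δt_1 = 1.110 × 6.00 = 6.660 s.
Leg 2: 6.29 s is already measured on the platform.
Leg 3: β = 0.710; γ = 1/√(1 − 0.710²) = 1/√0.4959 = 1.420; Δt_3 = 1.420 × 1.66 = 2.357 s.
Total: 6.660 + 6.290 + 2.357 s.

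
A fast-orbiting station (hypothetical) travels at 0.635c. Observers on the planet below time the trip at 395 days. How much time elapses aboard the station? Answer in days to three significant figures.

γ = 1/√(1 − 0.635²) = 1/√0.5968 = 1.294
The interval measured on the planet below is the dilated one; the clock aboard the station measures the proper time τ = Δt/γ = 395/1.294 days.

τ = 305 days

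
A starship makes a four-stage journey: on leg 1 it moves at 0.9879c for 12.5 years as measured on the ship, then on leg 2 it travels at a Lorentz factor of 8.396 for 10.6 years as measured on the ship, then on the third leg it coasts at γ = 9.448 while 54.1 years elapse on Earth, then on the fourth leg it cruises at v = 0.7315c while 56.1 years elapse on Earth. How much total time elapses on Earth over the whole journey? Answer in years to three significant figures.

Δt = 280 years

Leg 1: γ = 1/√(1 − 0.9879²) = 1/√0.02405 = 6.448; Δt_1 = 6.448 × 12.5 = 80.60 years.
Leg 2: γ = 8.396; Δt_2 = 8.396 × 10.6 = 89.00 years.
Leg 3: 54.1 years is already measured on Earth.
Leg 4: 56.1 years is already measured on Earth.
Total: 80.60 + 89.00 + 54.10 + 56.10 years.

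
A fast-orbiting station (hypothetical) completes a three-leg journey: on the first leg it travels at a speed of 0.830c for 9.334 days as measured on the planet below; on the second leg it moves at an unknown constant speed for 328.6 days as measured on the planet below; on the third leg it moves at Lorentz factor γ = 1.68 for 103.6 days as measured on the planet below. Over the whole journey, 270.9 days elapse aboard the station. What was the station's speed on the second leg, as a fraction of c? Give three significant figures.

Leg 1: γ = 1/√(1 − 0.830²) = 1/√0.3111 = 1.793; τ_1 = 9.334/1.793 = 5.206 days.
Leg 2: speed unknown; τ_2 = 328.6/γ_2.
Leg 3: γ = 1.68; τ_3 = 103.6/1.680 = 61.67 days.
Total proper time: 5.206 + τ_2 + 61.67 = 270.9, so τ_2 = 270.9 − 66.87 = 204.0 days.
γ_2 = 328.6/204.0 = 1.611; β = √(1 − 1/γ²) = √0.6145.

β = 0.784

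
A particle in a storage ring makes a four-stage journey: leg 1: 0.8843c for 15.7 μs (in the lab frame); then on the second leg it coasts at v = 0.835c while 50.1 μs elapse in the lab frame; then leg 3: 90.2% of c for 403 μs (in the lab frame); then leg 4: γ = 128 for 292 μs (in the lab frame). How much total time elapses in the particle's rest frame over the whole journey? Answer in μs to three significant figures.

Leg 1: γ = 1/√(1 − 0.8843²) = 1/√0.2180 = 2.142; τ_1 = 15.7/2.142 = 7.331 μs.
Leg 2: γ = 1/√(1 − 0.835²) = 1/√0.3028 = 1.817; τ_2 = 50.1/1.817 = 27.57 μs.
Leg 3: β = 0.902; γ = 1/√(1 − 0.902²) = 1/√0.1864 = 2.316; τ_3 = 403/2.316 = 174.0 μs.
Leg 4: γ = 128; τ_4 = 292/128.0 = 2.281 μs.
Total: 7.331 + 27.57 + 174.0 + 2.281 μs.

τ = 211 μs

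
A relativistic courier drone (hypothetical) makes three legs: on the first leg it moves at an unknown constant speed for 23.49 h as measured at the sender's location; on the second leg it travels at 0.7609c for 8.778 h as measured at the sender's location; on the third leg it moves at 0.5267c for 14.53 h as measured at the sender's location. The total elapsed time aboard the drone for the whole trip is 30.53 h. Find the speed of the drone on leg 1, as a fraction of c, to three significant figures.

β = 0.847

Leg 1: speed unknown; τ_1 = 23.49/γ_1.
Leg 2: γ = 1/√(1 − 0.7609²) = 1/√0.4210 = 1.541; τ_2 = 8.778/1.541 = 5.696 h.
Leg 3: γ = 1/√(1 − 0.5267²) = 1/√0.7226 = 1.176; τ_3 = 14.53/1.176 = 12.35 h.
Total proper time: τ_1 + 5.696 + 12.35 = 30.53, so τ_1 = 30.53 − 18.05 = 12.48 h.
γ_1 = 23.49/12.48 = 1.882; β = √(1 − 1/γ²) = √0.7176.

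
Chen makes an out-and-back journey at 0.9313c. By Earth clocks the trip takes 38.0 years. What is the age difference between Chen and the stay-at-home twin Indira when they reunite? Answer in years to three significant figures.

Δt − τ = 24.2 years

γ = 1/√(1 − 0.9313²) = 1/√0.1327 = 2.745
Chen's elapsed proper time: τ = 38.0/2.745 = 13.84 years.
Age gap = Δt − τ = 38.0 − 13.84 years.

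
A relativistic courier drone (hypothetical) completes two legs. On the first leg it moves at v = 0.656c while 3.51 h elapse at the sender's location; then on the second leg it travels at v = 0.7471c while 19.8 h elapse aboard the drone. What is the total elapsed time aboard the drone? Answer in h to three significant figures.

Leg 1: γ = 1/√(1 − 0.656²) = 1/√0.5697 = 1.325; τ_1 = 3.51/1.325 = 2.649 h.
Leg 2: 19.8 h is already measured aboard the drone.
Total: 2.649 + 19.80 h.

τ = 22.4 h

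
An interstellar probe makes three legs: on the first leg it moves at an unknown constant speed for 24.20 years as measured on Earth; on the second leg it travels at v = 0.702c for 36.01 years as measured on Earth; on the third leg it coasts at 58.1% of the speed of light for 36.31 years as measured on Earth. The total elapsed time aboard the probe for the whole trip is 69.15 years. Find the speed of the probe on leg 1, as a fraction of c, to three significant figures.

Leg 1: speed unknown; τ_1 = 24.20/γ_1.
Leg 2: γ = 1/√(1 − 0.702²) = 1/√0.5072 = 1.404; τ_2 = 36.01/1.404 = 25.65 years.
Leg 3: β = 0.581; γ = 1/√(1 − 0.581²) = 1/√0.6624 = 1.229; τ_3 = 36.31/1.229 = 29.55 years.
Total proper time: τ_1 + 25.65 + 29.55 = 69.15, so τ_1 = 69.15 − 55.20 = 13.95 years.
γ_1 = 24.20/13.95 = 1.735; β = √(1 − 1/γ²) = √0.6676.

β = 0.817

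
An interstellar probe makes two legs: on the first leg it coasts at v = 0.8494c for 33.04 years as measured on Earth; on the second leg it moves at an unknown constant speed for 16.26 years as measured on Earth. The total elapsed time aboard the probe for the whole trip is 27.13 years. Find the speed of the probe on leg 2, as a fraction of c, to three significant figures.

Leg 1: γ = 1/√(1 − 0.8494²) = 1/√0.2785 = 1.895; τ_1 = 33.04/1.895 = 17.44 years.
Leg 2: speed unknown; τ_2 = 16.26/γ_2.
Total proper time: 17.44 + τ_2 = 27.13, so τ_2 = 27.13 − 17.44 = 9.693 years.
γ_2 = 16.26/9.693 = 1.677; β = √(1 − 1/γ²) = √0.6446.

β = 0.803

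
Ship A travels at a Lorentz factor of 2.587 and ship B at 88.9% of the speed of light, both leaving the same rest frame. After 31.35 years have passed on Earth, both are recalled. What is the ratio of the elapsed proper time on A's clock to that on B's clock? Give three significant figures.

A: γ = 2.587. B: β = 0.889; γ = 1/√(1 − 0.889²) = 1/√0.2097 = 2.184.
τ_A/τ_B = γ_B/γ_A = 2.184/2.587 = 0.8442, so τ_A/τ_B = 0.8442.

τ_A/τ_B = 0.844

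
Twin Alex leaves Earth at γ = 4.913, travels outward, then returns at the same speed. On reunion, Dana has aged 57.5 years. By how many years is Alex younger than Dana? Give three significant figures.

γ = 4.913
Alex's elapsed proper time: τ = 57.5/4.913 = 11.70 years.
Age gap = Δt − τ = 57.5 − 11.70 years.

Δt − τ = 45.8 years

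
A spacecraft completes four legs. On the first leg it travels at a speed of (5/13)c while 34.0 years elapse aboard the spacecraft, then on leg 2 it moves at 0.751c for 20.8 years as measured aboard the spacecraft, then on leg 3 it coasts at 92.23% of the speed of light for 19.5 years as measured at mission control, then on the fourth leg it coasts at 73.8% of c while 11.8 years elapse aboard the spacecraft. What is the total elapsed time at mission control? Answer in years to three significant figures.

Δt = 105 years

Leg 1: γ = 1/√(1 − (5/13)²) = 13/12 ≈ 1.083; Δt_1 = 1.083 × 34.0 = 36.83 years.
Leg 2: γ = 1/√(1 − 0.751²) = 1/√0.4360 = 1.514; Δt_2 = 1.514 × 20.8 = 31.50 years.
Leg 3: 19.5 years is already measured at mission control.
Leg 4: β = 0.738; γ = 1/√(1 − 0.738²) = 1/√0.4554 = 1.482; Δt_4 = 1.482 × 11.8 = 17.49 years.
Total: 36.83 + 31.50 + 19.50 + 17.49 years.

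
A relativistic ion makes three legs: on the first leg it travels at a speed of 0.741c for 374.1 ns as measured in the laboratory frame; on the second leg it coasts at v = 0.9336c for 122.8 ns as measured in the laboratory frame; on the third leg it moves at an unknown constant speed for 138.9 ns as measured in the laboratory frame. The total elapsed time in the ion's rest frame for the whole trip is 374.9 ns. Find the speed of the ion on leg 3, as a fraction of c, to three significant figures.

Leg 1: γ = 1/√(1 − 0.741²) = 1/√0.4509 = 1.489; τ_1 = 374.1/1.489 = 251.2 ns.
Leg 2: γ = 1/√(1 − 0.9336²) = 1/√0.1284 = 2.791; τ_2 = 122.8/2.791 = 44.00 ns.
Leg 3: speed unknown; τ_3 = 138.9/γ_3.
Total proper time: 251.2 + 44.00 + τ_3 = 374.9, so τ_3 = 374.9 − 295.2 = 79.69 ns.
γ_3 = 138.9/79.69 = 1.743; β = √(1 − 1/γ²) = √0.6709.

β = 0.819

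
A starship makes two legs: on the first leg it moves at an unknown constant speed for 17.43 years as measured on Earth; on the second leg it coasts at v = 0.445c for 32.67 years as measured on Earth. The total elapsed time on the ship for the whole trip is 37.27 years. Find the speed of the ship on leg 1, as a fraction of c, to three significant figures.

Leg 1: speed unknown; τ_1 = 17.43/γ_1.
Leg 2: γ = 1/√(1 − 0.445²) = 1/√0.8020 = 1.117; τ_2 = 32.67/1.117 = 29.26 years.
Total proper time: τ_1 + 29.26 = 37.27, so τ_1 = 37.27 − 29.26 = 8.013 years.
γ_1 = 17.43/8.013 = 2.175; β = √(1 − 1/γ²) = √0.7887.

β = 0.888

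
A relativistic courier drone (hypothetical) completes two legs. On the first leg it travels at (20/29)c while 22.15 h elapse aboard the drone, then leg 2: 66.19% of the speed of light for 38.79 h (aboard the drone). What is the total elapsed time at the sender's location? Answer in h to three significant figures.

Leg 1: γ = 1/√(1 − (20/29)²) = 29/21 ≈ 1.381; Δt_1 = 1.381 × 22.15 = 30.59 h.
Leg 2: β = 0.6619; γ = 1/√(1 − 0.6619²) = 1/√0.5619 = 1.334; Δt_2 = 1.334 × 38.79 = 51.75 h.
Total: 30.59 + 51.75 h.

Δt = 82.3 h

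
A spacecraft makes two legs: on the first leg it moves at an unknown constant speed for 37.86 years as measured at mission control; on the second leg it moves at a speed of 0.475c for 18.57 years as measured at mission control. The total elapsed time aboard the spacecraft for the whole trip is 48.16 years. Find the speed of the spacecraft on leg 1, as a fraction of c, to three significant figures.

Leg 1: speed unknown; τ_1 = 37.86/γ_1.
Leg 2: γ = 1/√(1 − 0.475²) = 1/√0.7744 = 1.136; τ_2 = 18.57/1.136 = 16.34 years.
Total proper time: τ_1 + 16.34 = 48.16, so τ_1 = 48.16 − 16.34 = 31.82 years.
γ_1 = 37.86/31.82 = 1.190; β = √(1 − 1/γ²) = √0.2937.

β = 0.542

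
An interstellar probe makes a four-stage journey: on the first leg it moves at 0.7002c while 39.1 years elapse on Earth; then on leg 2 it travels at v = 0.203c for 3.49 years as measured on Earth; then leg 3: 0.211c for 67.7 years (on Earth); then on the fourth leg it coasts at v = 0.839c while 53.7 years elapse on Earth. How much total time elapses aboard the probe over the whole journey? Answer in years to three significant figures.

τ = 127 years

Leg 1: γ = 1/√(1 − 0.7002²) = 1/√0.5097 = 1.401; τ_1 = 39.1/1.401 = 27.92 years.
Leg 2: γ = 1/√(1 − 0.203²) = 1/√0.9588 = 1.021; τ_2 = 3.49/1.021 = 3.417 years.
Leg 3: γ = 1/√(1 − 0.211²) = 1/√0.9555 = 1.023; τ_3 = 67.7/1.023 = 66.18 years.
Leg 4: γ = 1/√(1 − 0.839²) = 1/√0.2961 = 1.838; τ_4 = 53.7/1.838 = 29.22 years.
Total: 27.92 + 3.417 + 66.18 + 29.22 years.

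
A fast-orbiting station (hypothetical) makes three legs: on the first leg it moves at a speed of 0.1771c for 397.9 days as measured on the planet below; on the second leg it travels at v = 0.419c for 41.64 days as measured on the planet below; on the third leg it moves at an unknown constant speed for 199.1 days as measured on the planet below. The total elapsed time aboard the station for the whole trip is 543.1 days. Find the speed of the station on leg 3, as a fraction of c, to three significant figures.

Leg 1: γ = 1/√(1 − 0.1771²) = 1/√0.9686 = 1.016; τ_1 = 397.9/1.016 = 391.6 days.
Leg 2: γ = 1/√(1 − 0.419²) = 1/√0.8244 = 1.101; τ_2 = 41.64/1.101 = 37.81 days.
Leg 3: speed unknown; τ_3 = 199.1/γ_3.
Total proper time: 391.6 + 37.81 + τ_3 = 543.1, so τ_3 = 543.1 − 429.4 = 113.7 days.
γ_3 = 199.1/113.7 = 1.751; β = √(1 − 1/γ²) = √0.6740.

β = 0.821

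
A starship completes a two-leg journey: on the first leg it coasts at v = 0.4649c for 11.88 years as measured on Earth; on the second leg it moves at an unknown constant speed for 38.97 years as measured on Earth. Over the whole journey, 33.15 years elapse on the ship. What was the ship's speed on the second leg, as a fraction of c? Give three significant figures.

Leg 1: γ = 1/√(1 − 0.4649²) = 1/√0.7839 = 1.129; τ_1 = 11.88/1.129 = 10.52 years.
Leg 2: speed unknown; τ_2 = 38.97/γ_2.
Total proper time: 10.52 + τ_2 = 33.15, so τ_2 = 33.15 − 10.52 = 22.63 years.
γ_2 = 38.97/22.63 = 1.722; β = √(1 − 1/γ²) = √0.6627.

β = 0.814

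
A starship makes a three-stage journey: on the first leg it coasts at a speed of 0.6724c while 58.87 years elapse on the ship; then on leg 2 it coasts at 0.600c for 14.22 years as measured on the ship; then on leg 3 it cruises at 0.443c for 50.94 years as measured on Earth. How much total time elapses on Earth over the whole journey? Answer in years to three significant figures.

Δt = 148 years

Leg 1: γ = 1/√(1 − 0.6724²) = 1/√0.5479 = 1.351; Δt_1 = 1.351 × 58.87 = 79.53 years.
Leg 2: γ = 1/√(1 − 0.600²) = 5/4 = 1.250; Δt_2 = 1.250 × 14.22 = 17.78 years.
Leg 3: 50.94 years is already measured on Earth.
Total: 79.53 + 17.78 + 50.94 years.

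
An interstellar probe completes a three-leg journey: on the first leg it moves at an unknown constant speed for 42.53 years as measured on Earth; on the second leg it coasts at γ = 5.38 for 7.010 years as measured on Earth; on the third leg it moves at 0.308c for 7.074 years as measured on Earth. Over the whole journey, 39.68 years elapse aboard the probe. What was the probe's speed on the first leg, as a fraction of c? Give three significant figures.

β = 0.668

Leg 1: speed unknown; τ_1 = 42.53/γ_1.
Leg 2: γ = 5.38; τ_2 = 7.010/5.380 = 1.303 years.
Leg 3: γ = 1/√(1 − 0.308²) = 1/√0.9051 = 1.051; τ_3 = 7.074/1.051 = 6.730 years.
Total proper time: τ_1 + 1.303 + 6.730 = 39.68, so τ_1 = 39.68 − 8.033 = 31.65 years.
γ_1 = 42.53/31.65 = 1.344; β = √(1 − 1/γ²) = √0.4463.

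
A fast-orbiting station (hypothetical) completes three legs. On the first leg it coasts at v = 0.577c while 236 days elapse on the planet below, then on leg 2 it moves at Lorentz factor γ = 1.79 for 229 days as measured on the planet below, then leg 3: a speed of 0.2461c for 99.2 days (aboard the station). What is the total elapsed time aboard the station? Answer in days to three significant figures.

Leg 1: γ = 1/√(1 − 0.577²) = 1/√0.6671 = 1.224; τ_1 = 236/1.224 = 192.8 days.
Leg 2: γ = 1.79; τ_2 = 229/1.790 = 127.9 days.
Leg 3: 99.2 days is already measured aboard the station.
Total: 192.8 + 127.9 + 99.20 days.

τ = 420 days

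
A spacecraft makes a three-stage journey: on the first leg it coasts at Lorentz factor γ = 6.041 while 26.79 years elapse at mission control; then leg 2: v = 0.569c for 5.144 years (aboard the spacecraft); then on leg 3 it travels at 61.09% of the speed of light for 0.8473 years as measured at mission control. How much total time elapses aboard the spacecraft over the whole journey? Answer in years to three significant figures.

τ = 10.2 years

Leg 1: γ = 6.041; τ_1 = 26.79/6.041 = 4.435 years.
Leg 2: 5.144 years is already measured aboard the spacecraft.
Leg 3: β = 0.6109; γ = 1/√(1 − 0.6109²) = 1/√0.6268 = 1.263; τ_3 = 0.8473/1.263 = 0.6708 years.
Total: 4.435 + 5.144 + 0.6708 years.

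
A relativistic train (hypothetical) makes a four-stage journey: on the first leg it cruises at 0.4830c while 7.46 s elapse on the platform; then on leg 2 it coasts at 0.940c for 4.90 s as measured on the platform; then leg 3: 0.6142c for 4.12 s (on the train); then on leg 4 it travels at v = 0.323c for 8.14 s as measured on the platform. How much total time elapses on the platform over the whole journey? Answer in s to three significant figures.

Δt = 25.7 s

Leg 1: 7.46 s is already measured on the platform.
Leg 2: 4.90 s is already measured on the platform.
Leg 3: γ = 1/√(1 − 0.6142²) = 1/√0.6228 = 1.267; Δt_3 = 1.267 × 4.12 = 5.221 s.
Leg 4: 8.14 s is already measured on the platform.
Total: 7.460 + 4.900 + 5.221 + 8.140 s.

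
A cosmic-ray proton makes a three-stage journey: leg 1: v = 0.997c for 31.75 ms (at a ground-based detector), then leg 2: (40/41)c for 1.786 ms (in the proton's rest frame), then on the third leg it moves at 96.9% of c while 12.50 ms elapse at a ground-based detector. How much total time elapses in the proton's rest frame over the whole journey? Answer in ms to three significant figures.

Leg 1: γ = 1/√(1 − 0.997²) = 1/√0.005991 = 12.92; τ_1 = 31.75/12.92 = 2.457 ms.
Leg 2: 1.786 ms is already measured in the proton's rest frame.
Leg 3: β = 0.969; γ = 1/√(1 − 0.969²) = 1/√0.06104 = 4.048; τ_3 = 12.50/4.048 = 3.088 ms.
Total: 2.457 + 1.786 + 3.088 ms.

τ = 7.33 ms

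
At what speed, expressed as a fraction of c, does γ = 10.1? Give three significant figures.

β = 0.995

β = √(1 − 1/γ²) = √(1 − 1/10.1²) = √(1 − 0.009803) = √0.9902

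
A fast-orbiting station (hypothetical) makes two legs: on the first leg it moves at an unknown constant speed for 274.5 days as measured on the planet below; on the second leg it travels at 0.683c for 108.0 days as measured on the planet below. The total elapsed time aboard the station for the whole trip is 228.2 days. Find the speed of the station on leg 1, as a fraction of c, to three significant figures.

β = 0.839

Leg 1: speed unknown; τ_1 = 274.5/γ_1.
Leg 2: γ = 1/√(1 − 0.683²) = 1/√0.5335 = 1.369; τ_2 = 108.0/1.369 = 78.89 days.
Total proper time: τ_1 + 78.89 = 228.2, so τ_1 = 228.2 − 78.89 = 149.3 days.
γ_1 = 274.5/149.3 = 1.838; β = √(1 − 1/γ²) = √0.7041.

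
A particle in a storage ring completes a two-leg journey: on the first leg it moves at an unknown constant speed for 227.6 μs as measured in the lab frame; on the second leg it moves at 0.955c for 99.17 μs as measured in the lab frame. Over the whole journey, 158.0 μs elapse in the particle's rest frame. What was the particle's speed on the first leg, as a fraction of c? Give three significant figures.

β = 0.825

Leg 1: speed unknown; τ_1 = 227.6/γ_1.
Leg 2: γ = 1/√(1 − 0.955²) = 1/√0.08798 = 3.371; τ_2 = 99.17/3.371 = 29.41 μs.
Total proper time: τ_1 + 29.41 = 158.0, so τ_1 = 158.0 − 29.41 = 128.6 μs.
γ_1 = 227.6/128.6 = 1.770; β = √(1 − 1/γ²) = √0.6808.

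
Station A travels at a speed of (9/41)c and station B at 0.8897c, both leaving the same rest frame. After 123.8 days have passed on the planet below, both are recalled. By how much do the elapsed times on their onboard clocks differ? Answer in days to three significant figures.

A: γ = 1/√(1 − (9/41)²) = 41/40 = 1.025; τ_A = 123.8/1.025 = 120.8 days.
B: γ = 1/√(1 − 0.8897²) = 1/√0.2084 = 2.190; τ_B = 123.8/2.190 = 56.52 days.

|τ_A − τ_B| = 64.3 days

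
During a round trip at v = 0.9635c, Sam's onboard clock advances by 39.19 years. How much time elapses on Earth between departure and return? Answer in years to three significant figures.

γ = 1/√(1 − 0.9635²) = 1/√0.07167 = 3.735
Earth-frame duration is the dilated interval: Δt = γτ = 3.735 × 39.19 years.

Δt = 146 years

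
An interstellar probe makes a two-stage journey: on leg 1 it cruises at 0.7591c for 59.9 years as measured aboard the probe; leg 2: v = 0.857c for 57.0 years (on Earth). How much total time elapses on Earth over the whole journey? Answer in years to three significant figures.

Leg 1: γ = 1/√(1 − 0.7591²) = 1/√0.4238 = 1.536; Δt_1 = 1.536 × 59.9 = 92.02 years.
Leg 2: 57.0 years is already measured on Earth.
Total: 92.02 + 57.00 years.

Δt = 149 years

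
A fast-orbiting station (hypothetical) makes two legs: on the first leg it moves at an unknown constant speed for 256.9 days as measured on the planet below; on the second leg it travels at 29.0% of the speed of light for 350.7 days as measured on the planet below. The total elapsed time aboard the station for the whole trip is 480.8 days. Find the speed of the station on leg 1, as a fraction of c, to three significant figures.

β = 0.825

Leg 1: speed unknown; τ_1 = 256.9/γ_1.
Leg 2: β = 0.290; γ = 1/√(1 − 0.290²) = 1/√0.9159 = 1.045; τ_2 = 350.7/1.045 = 335.6 days.
Total proper time: τ_1 + 335.6 = 480.8, so τ_1 = 480.8 − 335.6 = 145.2 days.
γ_1 = 256.9/145.2 = 1.770; β = √(1 − 1/γ²) = √0.6807.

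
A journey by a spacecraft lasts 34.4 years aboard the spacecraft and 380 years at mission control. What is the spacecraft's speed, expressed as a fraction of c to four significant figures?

The proper time is measured aboard the spacecraft (both events occur at the spacecraft's location); Δt is measured at mission control. γ = Δt/τ = 380/34.4 = 11.05.
β = √(1 − 1/γ²) = √(1 − 0.008195) = √0.9918

β = 0.9959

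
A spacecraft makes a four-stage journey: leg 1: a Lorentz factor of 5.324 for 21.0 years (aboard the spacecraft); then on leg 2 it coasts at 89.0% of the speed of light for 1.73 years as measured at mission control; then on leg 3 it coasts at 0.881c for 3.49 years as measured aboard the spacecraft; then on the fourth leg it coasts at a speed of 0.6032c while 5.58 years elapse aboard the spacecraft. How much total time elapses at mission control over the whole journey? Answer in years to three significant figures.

Leg 1: γ = 5.324; Δt_1 = 5.324 × 21.0 = 111.8 years.
Leg 2: 1.73 years is already measured at mission control.
Leg 3: γ = 1/√(1 − 0.881²) = 1/√0.2238 = 2.114; Δt_3 = 2.114 × 3.49 = 7.377 years.
Leg 4: γ = 1/√(1 − 0.6032²) = 1/√0.6361 = 1.254; Δt_4 = 1.254 × 5.58 = 6.996 years.
Total: 111.8 + 1.730 + 7.377 + 6.996 years.

Δt = 128 years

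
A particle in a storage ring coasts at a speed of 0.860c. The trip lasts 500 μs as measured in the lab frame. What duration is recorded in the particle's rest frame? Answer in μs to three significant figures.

γ = 1/√(1 − 0.860²) = 1/√0.2604 = 1.960
The interval measured in the lab frame is the dilated one; the clock in the particle's rest frame measures the proper time τ = Δt/γ = 500/1.960 μs.

τ = 255 μs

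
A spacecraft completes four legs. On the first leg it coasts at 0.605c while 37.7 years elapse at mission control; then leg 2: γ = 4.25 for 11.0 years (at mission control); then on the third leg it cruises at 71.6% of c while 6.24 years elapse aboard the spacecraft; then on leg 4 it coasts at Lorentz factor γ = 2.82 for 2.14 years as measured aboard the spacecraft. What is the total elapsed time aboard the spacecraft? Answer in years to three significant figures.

τ = 41.0 years

Leg 1: γ = 1/√(1 − 0.605²) = 1/√0.6340 = 1.256; τ_1 = 37.7/1.256 = 30.02 years.
Leg 2: γ = 4.25; τ_2 = 11.0/4.250 = 2.588 years.
Leg 3: 6.24 years is already measured aboard the spacecraft.
Leg 4: 2.14 years is already measured aboard the spacecraft.
Total: 30.02 + 2.588 + 6.240 + 2.140 years.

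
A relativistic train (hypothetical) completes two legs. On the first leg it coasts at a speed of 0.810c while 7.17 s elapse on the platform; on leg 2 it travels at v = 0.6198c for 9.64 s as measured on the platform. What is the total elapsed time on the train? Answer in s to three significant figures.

τ = 11.8 s

Leg 1: γ = 1/√(1 − 0.810²) = 1/√0.3439 = 1.705; τ_1 = 7.17/1.705 = 4.205 s.
Leg 2: γ = 1/√(1 − 0.6198²) = 1/√0.6158 = 1.274; τ_2 = 9.64/1.274 = 7.565 s.
Total: 4.205 + 7.565 s.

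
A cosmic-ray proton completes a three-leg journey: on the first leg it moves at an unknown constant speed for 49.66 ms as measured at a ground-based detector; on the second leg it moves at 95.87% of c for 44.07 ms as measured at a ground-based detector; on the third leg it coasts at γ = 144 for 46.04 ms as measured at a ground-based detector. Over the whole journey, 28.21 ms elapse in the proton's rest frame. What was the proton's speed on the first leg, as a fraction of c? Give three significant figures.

β = 0.951

Leg 1: speed unknown; τ_1 = 49.66/γ_1.
Leg 2: β = 0.9587; γ = 1/√(1 − 0.9587²) = 1/√0.08089 = 3.516; τ_2 = 44.07/3.516 = 12.53 ms.
Leg 3: γ = 144; τ_3 = 46.04/144.0 = 0.3197 ms.
Total proper time: τ_1 + 12.53 + 0.3197 = 28.21, so τ_1 = 28.21 − 12.85 = 15.36 ms.
γ_1 = 49.66/15.36 = 3.234; β = √(1 − 1/γ²) = √0.9044.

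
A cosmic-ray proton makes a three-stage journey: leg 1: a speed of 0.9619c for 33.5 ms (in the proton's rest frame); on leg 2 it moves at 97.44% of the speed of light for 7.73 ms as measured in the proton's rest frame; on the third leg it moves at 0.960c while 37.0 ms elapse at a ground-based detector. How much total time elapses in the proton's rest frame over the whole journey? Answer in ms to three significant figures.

Leg 1: 33.5 ms is already measured in the proton's rest frame.
Leg 2: 7.73 ms is already measured in the proton's rest frame.
Leg 3: γ = 1/√(1 − 0.960²) = 25/7 ≈ 3.571; τ_3 = 37.0/3.571 = 10.36 ms.
Total: 33.50 + 7.730 + 10.36 ms.

τ = 51.6 ms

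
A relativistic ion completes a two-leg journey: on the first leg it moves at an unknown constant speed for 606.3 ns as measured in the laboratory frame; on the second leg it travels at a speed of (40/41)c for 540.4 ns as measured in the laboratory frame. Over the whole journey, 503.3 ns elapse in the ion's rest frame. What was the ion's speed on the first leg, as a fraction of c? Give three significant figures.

Leg 1: speed unknown; τ_1 = 606.3/γ_1.
Leg 2: γ = 1/√(1 − (40/41)²) = 41/9 ≈ 4.556; τ_2 = 540.4/4.556 = 118.6 ns.
Total proper time: τ_1 + 118.6 = 503.3, so τ_1 = 503.3 − 118.6 = 384.7 ns.
γ_1 = 606.3/384.7 = 1.576; β = √(1 − 1/γ²) = √0.5975.

β = 0.773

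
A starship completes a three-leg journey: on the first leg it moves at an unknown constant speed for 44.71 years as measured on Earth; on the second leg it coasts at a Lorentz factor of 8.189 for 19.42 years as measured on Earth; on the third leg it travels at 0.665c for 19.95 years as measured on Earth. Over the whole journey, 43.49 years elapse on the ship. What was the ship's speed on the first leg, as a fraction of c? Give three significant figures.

Leg 1: speed unknown; τ_1 = 44.71/γ_1.
Leg 2: γ = 8.189; τ_2 = 19.42/8.189 = 2.371 years.
Leg 3: γ = 1/√(1 − 0.665²) = 1/√0.5578 = 1.339; τ_3 = 19.95/1.339 = 14.90 years.
Total proper time: τ_1 + 2.371 + 14.90 = 43.49, so τ_1 = 43.49 − 17.27 = 26.22 years.
γ_1 = 44.71/26.22 = 1.705; β = √(1 − 1/γ²) = √0.6561.

β = 0.810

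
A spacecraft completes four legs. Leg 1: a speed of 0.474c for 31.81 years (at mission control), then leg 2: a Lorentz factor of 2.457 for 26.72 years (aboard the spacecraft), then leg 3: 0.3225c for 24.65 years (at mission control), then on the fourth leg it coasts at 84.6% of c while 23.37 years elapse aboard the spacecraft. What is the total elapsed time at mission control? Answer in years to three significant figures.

Leg 1: 31.81 years is already measured at mission control.
Leg 2: γ = 2.457; Δt_2 = 2.457 × 26.72 = 65.65 years.
Leg 3: 24.65 years is already measured at mission control.
Leg 4: β = 0.846; γ = 1/√(1 − 0.846²) = 1/√0.2843 = 1.876; Δt_4 = 1.876 × 23.37 = 43.83 years.
Total: 31.81 + 65.65 + 24.65 + 43.83 years.

Δt = 166 years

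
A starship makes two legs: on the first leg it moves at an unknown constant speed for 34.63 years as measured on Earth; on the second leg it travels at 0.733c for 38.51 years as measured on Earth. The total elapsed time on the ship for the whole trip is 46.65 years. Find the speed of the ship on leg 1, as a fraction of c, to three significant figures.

β = 0.807

Leg 1: speed unknown; τ_1 = 34.63/γ_1.
Leg 2: γ = 1/√(1 − 0.733²) = 1/√0.4627 = 1.470; τ_2 = 38.51/1.470 = 26.20 years.
Total proper time: τ_1 + 26.20 = 46.65, so τ_1 = 46.65 − 26.20 = 20.45 years.
γ_1 = 34.63/20.45 = 1.693; β = √(1 − 1/γ²) = √0.6511.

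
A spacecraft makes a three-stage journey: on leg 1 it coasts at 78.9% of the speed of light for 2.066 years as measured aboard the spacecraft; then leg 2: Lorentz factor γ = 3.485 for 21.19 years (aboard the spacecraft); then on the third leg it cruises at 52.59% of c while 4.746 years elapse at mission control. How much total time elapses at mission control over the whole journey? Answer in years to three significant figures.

Δt = 82.0 years

Leg 1: β = 0.789; γ = 1/√(1 − 0.789²) = 1/√0.3775 = 1.628; Δt_1 = 1.628 × 2.066 = 3.363 years.
Leg 2: γ = 3.485; Δt_2 = 3.485 × 21.19 = 73.85 years.
Leg 3: 4.746 years is already measured at mission control.
Total: 3.363 + 73.85 + 4.746 years.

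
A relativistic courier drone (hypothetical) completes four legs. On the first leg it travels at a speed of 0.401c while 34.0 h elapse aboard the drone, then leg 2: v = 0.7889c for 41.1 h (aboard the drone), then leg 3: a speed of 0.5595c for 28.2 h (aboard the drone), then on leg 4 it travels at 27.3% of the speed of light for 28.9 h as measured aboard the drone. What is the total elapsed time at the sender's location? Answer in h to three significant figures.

Leg 1: γ = 1/√(1 − 0.401²) = 1/√0.8392 = 1.092; Δt_1 = 1.092 × 34.0 = 37.11 h.
Leg 2: γ = 1/√(1 − 0.7889²) = 1/√0.3776 = 1.627; Δt_2 = 1.627 × 41.1 = 66.88 h.
Leg 3: γ = 1/√(1 − 0.5595²) = 1/√0.6870 = 1.207; Δt_3 = 1.207 × 28.2 = 34.02 h.
Leg 4: β = 0.273; γ = 1/√(1 − 0.273²) = 1/√0.9255 = 1.039; Δt_4 = 1.039 × 28.9 = 30.04 h.
Total: 37.11 + 66.88 + 34.02 + 30.04 h.

Δt = 168 h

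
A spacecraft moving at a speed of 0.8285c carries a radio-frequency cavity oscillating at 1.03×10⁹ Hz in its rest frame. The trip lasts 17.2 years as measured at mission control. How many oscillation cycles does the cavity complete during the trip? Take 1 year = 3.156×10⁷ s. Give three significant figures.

γ = 1/√(1 − 0.8285²) = 1/√0.3136 = 1.786
The oscillator's own cycle count is N = f × τ where τ is the proper time aboard the spacecraft. τ = Δt/γ = 17.2/1.786 = 9.632 years = 3.040×10⁸ s.
N = 1.03×10⁹ × 3.040×10⁸ = 3.131×10¹⁷.

N = 3.13×10¹⁷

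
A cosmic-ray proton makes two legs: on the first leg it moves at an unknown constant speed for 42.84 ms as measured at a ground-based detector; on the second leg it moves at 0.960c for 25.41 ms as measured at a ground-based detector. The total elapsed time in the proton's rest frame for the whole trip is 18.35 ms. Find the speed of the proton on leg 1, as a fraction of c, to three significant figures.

β = 0.965

Leg 1: speed unknown; τ_1 = 42.84/γ_1.
Leg 2: γ = 1/√(1 − 0.960²) = 25/7 ≈ 3.571; τ_2 = 25.41/3.571 = 7.115 ms.
Total proper time: τ_1 + 7.115 = 18.35, so τ_1 = 18.35 − 7.115 = 11.24 ms.
γ_1 = 42.84/11.24 = 3.813; β = √(1 − 1/γ²) = √0.9312.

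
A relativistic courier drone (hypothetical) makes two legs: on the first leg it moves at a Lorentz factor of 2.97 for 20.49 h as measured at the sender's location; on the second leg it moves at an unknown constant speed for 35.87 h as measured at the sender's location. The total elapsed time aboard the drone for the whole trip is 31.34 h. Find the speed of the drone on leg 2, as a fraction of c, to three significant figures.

Leg 1: γ = 2.97; τ_1 = 20.49/2.970 = 6.899 h.
Leg 2: speed unknown; τ_2 = 35.87/γ_2.
Total proper time: 6.899 + τ_2 = 31.34, so τ_2 = 31.34 − 6.899 = 24.44 h.
γ_2 = 35.87/24.44 = 1.468; β = √(1 − 1/γ²) = √0.5357.

β = 0.732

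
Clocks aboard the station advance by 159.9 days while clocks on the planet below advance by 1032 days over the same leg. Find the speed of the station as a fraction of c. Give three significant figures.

β = 0.988

The proper time is measured aboard the station (both events occur at the station's location); Δt is measured on the planet below. γ = Δt/τ = 1032/159.9 = 6.454.
β = √(1 − 1/γ²) = √(1 − 0.02401) = √0.9760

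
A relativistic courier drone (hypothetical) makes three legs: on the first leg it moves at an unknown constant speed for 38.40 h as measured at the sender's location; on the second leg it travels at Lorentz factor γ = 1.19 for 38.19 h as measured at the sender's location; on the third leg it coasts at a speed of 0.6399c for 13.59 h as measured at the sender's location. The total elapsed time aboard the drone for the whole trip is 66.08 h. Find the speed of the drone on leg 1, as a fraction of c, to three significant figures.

Leg 1: speed unknown; τ_1 = 38.40/γ_1.
Leg 2: γ = 1.19; τ_2 = 38.19/1.190 = 32.09 h.
Leg 3: γ = 1/√(1 − 0.6399²) = 1/√0.5905 = 1.301; τ_3 = 13.59/1.301 = 10.44 h.
Total proper time: τ_1 + 32.09 + 10.44 = 66.08, so τ_1 = 66.08 − 42.54 = 23.54 h.
γ_1 = 38.40/23.54 = 1.631; β = √(1 − 1/γ²) = √0.6241.

β = 0.790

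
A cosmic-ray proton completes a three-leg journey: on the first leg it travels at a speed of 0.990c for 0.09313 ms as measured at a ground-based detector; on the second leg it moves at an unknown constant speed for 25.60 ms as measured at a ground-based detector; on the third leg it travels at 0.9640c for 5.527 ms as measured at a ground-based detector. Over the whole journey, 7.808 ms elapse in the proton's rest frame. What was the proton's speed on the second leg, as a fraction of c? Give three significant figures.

β = 0.969

Leg 1: γ = 1/√(1 − 0.990²) = 1/√0.01990 = 7.089; τ_1 = 0.09313/7.089 = 0.01314 ms.
Leg 2: speed unknown; τ_2 = 25.60/γ_2.
Leg 3: γ = 1/√(1 − 0.9640²) = 1/√0.07070 = 3.761; τ_3 = 5.527/3.761 = 1.470 ms.
Total proper time: 0.01314 + τ_2 + 1.470 = 7.808, so τ_2 = 7.808 − 1.483 = 6.325 ms.
γ_2 = 25.60/6.325 = 4.047; β = √(1 − 1/γ²) = √0.9390.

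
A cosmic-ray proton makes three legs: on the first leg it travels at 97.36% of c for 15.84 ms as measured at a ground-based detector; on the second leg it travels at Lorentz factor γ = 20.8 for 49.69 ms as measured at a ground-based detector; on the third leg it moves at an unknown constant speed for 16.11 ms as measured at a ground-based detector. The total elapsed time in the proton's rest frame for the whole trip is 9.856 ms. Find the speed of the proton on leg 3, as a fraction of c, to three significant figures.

β = 0.971

Leg 1: β = 0.9736; γ = 1/√(1 − 0.9736²) = 1/√0.05210 = 4.381; τ_1 = 15.84/4.381 = 3.616 ms.
Leg 2: γ = 20.8; τ_2 = 49.69/20.80 = 2.389 ms.
Leg 3: speed unknown; τ_3 = 16.11/γ_3.
Total proper time: 3.616 + 2.389 + τ_3 = 9.856, so τ_3 = 9.856 − 6.005 = 3.851 ms.
γ_3 = 16.11/3.851 = 4.183; β = √(1 − 1/γ²) = √0.9428.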